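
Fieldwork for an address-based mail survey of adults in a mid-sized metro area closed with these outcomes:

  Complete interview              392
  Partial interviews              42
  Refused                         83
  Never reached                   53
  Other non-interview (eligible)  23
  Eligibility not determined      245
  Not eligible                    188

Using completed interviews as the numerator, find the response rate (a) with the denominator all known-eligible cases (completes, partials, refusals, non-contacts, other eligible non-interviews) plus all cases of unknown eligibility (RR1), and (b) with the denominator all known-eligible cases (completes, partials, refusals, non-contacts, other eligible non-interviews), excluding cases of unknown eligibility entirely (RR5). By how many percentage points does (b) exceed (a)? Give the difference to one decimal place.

Top → 392
Denominator → 392 + 42 + 83 + 53 + 23 + 245 = 838
RR1 = 392 / 838 = 0.4678
Denominator → 392 + 42 + 83 + 53 + 23 = 593
RR5 = 392 / 593 = 0.6610
Difference = 66.10 − 46.78 = 19.32 percentage points

19.3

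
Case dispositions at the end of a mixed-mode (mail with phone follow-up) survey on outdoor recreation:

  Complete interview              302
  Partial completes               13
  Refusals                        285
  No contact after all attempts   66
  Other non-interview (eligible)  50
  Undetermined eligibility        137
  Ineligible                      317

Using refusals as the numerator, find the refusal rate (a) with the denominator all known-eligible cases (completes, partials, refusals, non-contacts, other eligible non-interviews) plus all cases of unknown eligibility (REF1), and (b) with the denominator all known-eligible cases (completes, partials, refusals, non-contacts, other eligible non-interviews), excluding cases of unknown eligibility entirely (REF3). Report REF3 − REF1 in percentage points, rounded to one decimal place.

6.4

Numerator = 285
Denominator = 302 + 13 + 285 + 66 + 50 + 137 = 853
REF1 = 285 / 853 = 0.3341
Denominator = 302 + 13 + 285 + 66 + 50 = 716
REF3 = 285 / 716 = 0.3980
Difference = 39.80 − 33.41 = 6.39 percentage points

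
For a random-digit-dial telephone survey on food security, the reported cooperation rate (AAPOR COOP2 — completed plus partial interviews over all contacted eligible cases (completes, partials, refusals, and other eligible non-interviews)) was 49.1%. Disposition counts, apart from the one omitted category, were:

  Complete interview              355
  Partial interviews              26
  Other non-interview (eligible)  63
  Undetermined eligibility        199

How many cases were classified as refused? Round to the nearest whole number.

Num: 355 + 26 = 381
COOP2 = 381 / D = 0.491
D = 381 / 0.491 = 776.0
Remaining denominator categories sum to 444
refused = 776.0 − 444 ≈ 332

332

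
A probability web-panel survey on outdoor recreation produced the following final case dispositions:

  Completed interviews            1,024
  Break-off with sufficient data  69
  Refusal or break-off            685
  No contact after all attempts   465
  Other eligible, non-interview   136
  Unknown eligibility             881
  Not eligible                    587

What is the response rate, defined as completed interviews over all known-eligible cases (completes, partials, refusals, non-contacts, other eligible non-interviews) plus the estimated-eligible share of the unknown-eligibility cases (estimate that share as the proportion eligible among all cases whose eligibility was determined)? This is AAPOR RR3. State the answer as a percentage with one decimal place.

Top → 1024
Known eligible → 1024 + 69 + 685 + 465 + 136 = 2379
e = 2379 / (2379 + 587) = 2379 / 2966 = 0.8021
Eligible share of unknowns → 0.8021 × 881 = 706.65
Denom → 2379 + 706.65 = 3085.65
RR3 = 1024 / 3085.65 = 0.3319

33.2%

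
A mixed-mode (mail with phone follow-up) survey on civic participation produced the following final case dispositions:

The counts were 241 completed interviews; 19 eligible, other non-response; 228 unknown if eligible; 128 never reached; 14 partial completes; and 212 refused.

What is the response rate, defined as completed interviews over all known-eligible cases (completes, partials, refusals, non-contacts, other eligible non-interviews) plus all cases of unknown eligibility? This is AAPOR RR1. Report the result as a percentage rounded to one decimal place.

28.6%

Top = 241
Denominator = 241 + 14 + 212 + 128 + 19 + 228 = 842
RR1 = 241 / 842 = 0.2862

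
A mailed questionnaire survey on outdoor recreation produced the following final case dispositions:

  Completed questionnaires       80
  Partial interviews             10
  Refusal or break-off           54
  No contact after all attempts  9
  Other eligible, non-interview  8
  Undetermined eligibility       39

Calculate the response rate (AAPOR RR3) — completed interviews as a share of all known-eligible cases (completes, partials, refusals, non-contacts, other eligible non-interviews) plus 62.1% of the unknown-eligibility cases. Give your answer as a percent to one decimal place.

43.2%

Numerator → 80
Eligible (known) → 80 + 10 + 54 + 9 + 8 = 161
e × U → 0.6210 × 39 = 24.22
Denominator → 161 + 24.22 = 185.22
RR3 = 80 / 185.22 = 0.4319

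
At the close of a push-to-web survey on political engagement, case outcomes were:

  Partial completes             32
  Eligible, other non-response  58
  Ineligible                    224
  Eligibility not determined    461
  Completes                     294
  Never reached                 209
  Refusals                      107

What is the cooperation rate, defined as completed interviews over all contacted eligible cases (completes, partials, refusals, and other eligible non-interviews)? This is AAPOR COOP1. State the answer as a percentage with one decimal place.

Num: 294
Denominator: 294 + 32 + 107 + 58 = 491
COOP1 = 294 / 491 = 0.5988

59.9%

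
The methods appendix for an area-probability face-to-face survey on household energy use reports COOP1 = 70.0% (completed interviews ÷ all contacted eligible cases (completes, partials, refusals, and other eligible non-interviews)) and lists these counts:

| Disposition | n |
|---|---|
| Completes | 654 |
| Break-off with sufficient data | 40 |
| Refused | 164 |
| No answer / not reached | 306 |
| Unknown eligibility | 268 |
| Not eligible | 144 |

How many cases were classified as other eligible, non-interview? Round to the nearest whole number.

COOP1 = 654 / D = 0.700
D = 654 / 0.700 = 934.3
Other denominator terms total 858
other eligible, non-interview = 934.3 − 858 ≈ 76

76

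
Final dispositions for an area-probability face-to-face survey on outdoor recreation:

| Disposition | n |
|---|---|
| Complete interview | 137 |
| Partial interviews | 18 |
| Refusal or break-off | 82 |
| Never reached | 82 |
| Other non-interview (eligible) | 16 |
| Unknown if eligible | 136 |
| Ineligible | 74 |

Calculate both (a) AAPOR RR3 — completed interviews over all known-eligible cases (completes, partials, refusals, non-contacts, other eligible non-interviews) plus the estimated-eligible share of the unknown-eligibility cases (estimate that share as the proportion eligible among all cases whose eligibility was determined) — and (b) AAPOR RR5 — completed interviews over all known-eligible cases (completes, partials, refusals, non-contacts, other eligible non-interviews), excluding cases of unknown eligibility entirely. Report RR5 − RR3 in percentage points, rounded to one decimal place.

Top → 137
Known eligible → 137 + 18 + 82 + 82 + 16 = 335
e = 335 / (335 + 74) = 335 / 409 = 0.8191
Eligible share of unknowns → 0.8191 × 136 = 111.40
Denominator → 335 + 111.40 = 446.40
RR3 = 137 / 446.40 = 0.3069
Denominator → 137 + 18 + 82 + 82 + 16 = 335
RR5 = 137 / 335 = 0.4090
Difference = 40.90 − 30.69 = 10.21 percentage points

10.2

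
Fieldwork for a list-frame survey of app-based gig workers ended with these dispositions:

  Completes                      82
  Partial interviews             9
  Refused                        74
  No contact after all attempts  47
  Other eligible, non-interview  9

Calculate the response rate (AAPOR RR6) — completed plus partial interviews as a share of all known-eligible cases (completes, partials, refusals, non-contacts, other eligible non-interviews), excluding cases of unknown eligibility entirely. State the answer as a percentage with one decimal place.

41.2%

Num → 82 + 9 = 91
Base → 82 + 9 + 74 + 47 + 9 = 221
RR6 = 91 / 221 = 0.4118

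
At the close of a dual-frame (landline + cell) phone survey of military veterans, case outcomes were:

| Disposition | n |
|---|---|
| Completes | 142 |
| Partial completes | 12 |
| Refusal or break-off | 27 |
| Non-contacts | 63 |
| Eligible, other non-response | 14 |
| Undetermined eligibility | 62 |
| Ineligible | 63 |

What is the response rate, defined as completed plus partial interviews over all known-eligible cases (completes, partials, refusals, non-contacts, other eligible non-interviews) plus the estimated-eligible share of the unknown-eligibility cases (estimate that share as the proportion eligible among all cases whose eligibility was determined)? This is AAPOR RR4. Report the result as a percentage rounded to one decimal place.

50.0%

Top = 142 + 12 = 154
Eligible (known) = 142 + 12 + 27 + 63 + 14 = 258
e = 258 / (258 + 63) = 258 / 321 = 0.8037
Eligible share of unknowns = 0.8037 × 62 = 49.83
Denom = 258 + 49.83 = 307.83
RR4 = 154 / 307.83 = 0.5003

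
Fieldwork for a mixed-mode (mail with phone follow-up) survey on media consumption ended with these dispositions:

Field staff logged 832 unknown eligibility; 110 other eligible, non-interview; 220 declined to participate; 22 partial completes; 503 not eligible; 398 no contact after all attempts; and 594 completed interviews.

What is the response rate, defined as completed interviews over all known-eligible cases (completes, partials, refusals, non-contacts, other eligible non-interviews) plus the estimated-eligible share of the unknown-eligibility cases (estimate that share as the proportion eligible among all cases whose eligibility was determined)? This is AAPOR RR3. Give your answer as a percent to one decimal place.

Num: 594
Known eligible: 594 + 22 + 220 + 398 + 110 = 1344
e = 1344 / (1344 + 503) = 1344 / 1847 = 0.7277
e × U: 0.7277 × 832 = 605.45
Denom: 1344 + 605.45 = 1949.45
RR3 = 594 / 1949.45 = 0.3047

30.5%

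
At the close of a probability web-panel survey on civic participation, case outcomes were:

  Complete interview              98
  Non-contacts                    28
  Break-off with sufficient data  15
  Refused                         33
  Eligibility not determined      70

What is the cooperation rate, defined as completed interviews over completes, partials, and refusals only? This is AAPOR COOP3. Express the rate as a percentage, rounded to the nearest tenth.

67.1%

Numerator = 98
Denom = 98 + 15 + 33 = 146
COOP3 = 98 / 146 = 0.6712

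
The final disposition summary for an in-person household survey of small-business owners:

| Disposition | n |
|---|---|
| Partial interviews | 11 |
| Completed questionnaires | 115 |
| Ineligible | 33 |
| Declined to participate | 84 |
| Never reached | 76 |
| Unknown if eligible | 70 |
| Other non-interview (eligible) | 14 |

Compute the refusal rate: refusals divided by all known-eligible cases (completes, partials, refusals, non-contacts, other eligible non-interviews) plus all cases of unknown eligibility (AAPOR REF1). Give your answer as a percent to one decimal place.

22.7%

Top = 84
Denominator = 115 + 11 + 84 + 76 + 14 + 70 = 370
REF1 = 84 / 370 = 0.2270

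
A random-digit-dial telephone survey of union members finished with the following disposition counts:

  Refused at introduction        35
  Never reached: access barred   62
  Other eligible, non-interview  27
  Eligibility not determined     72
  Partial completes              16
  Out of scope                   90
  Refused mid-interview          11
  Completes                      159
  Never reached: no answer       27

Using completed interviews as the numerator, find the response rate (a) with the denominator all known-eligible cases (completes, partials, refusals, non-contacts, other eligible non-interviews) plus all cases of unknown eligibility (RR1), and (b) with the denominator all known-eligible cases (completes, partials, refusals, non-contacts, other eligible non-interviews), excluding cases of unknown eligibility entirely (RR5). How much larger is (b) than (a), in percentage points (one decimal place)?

Refused = 35 + 11 = 46
No answer / not reached = 27 + 62 = 89
Numerator → 159
Denom → 159 + 16 + 46 + 89 + 27 + 72 = 409
RR1 = 159 / 409 = 0.3888
Denom → 159 + 16 + 46 + 89 + 27 = 337
RR5 = 159 / 337 = 0.4718
Difference = 47.18 − 38.88 = 8.30 percentage points

8.3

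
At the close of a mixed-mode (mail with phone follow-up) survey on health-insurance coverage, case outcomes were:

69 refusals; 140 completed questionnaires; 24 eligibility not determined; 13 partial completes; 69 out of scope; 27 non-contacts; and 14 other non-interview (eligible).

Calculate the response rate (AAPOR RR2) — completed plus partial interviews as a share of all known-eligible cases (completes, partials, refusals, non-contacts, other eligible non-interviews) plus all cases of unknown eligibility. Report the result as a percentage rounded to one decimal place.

53.3%

Top: 140 + 13 = 153
Denominator: 140 + 13 + 69 + 27 + 14 + 24 = 287
RR2 = 153 / 287 = 0.5331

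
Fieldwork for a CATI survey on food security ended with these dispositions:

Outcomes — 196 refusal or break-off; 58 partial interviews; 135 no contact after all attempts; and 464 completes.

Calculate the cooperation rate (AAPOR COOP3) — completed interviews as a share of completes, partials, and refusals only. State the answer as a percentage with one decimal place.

64.6%

Top = 464
Denom = 464 + 58 + 196 = 718
COOP3 = 464 / 718 = 0.6462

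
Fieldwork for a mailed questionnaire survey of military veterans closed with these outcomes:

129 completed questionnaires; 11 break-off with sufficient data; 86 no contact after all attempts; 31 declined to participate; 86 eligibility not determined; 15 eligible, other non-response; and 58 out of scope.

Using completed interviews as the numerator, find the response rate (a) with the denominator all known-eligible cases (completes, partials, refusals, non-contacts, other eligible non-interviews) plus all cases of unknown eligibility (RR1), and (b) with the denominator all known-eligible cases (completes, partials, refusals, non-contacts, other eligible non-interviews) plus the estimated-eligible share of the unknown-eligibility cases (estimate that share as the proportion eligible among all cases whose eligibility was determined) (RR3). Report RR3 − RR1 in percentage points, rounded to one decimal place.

1.6

Top → 129
Denominator → 129 + 11 + 31 + 86 + 15 + 86 = 358
RR1 = 129 / 358 = 0.3603
Eligible (known) → 129 + 11 + 31 + 86 + 15 = 272
e = 272 / (272 + 58) = 272 / 330 = 0.8242
Eligible share of unknowns → 0.8242 × 86 = 70.88
Denominator → 272 + 70.88 = 342.88
RR3 = 129 / 342.88 = 0.3762
Difference = 37.62 − 36.03 = 1.59 percentage points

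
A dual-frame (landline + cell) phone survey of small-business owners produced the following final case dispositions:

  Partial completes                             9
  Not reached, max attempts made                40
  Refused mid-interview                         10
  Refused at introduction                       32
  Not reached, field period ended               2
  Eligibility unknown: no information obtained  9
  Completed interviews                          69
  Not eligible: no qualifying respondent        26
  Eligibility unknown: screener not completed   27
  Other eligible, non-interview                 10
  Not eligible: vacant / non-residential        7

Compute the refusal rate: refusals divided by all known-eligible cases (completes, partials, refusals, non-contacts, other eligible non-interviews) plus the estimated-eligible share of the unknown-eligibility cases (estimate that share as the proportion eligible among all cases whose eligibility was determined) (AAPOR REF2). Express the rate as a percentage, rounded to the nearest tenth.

Refusal or break-off = 32 + 10 = 42
No contact after all attempts = 2 + 40 = 42
Eligibility not determined = 27 + 9 = 36
Not eligible = 26 + 7 = 33
Num: 42
Determined eligible: 69 + 9 + 42 + 42 + 10 = 172
e = 172 / (172 + 33) = 172 / 205 = 0.8390
Eligible share of unknowns: 0.8390 × 36 = 30.20
Denominator: 172 + 30.20 = 202.20
REF2 = 42 / 202.20 = 0.2077

20.8%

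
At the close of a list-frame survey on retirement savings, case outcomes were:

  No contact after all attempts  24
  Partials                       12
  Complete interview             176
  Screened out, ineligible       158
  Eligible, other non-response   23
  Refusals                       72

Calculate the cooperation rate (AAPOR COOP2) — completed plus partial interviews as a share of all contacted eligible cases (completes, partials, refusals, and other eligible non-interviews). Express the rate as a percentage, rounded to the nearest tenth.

Top: 176 + 12 = 188
Denominator: 176 + 12 + 72 + 23 = 283
COOP2 = 188 / 283 = 0.6643

66.4%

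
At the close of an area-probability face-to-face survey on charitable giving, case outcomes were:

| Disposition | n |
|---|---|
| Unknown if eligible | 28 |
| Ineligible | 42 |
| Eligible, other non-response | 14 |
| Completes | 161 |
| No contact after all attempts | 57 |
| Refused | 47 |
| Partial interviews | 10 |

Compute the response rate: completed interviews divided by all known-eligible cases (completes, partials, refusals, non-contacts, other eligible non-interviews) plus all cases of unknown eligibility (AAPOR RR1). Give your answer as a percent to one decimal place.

Num → 161
Denom → 161 + 10 + 47 + 57 + 14 + 28 = 317
RR1 = 161 / 317 = 0.5079

50.8%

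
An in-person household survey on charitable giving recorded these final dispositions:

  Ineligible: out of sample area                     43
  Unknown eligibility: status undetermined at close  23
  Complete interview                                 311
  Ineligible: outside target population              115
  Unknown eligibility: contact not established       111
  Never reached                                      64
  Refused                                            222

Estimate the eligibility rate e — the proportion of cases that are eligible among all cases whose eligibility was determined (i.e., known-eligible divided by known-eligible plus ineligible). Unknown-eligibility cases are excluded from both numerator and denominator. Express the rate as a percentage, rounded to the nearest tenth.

79.1%

Eligibility not determined = 111 + 23 = 134
Screened out, ineligible = 115 + 43 = 158
Known eligible = 311 + 222 + 64 = 597
e = 597 / (597 + 158) = 597 / 755 = 0.7907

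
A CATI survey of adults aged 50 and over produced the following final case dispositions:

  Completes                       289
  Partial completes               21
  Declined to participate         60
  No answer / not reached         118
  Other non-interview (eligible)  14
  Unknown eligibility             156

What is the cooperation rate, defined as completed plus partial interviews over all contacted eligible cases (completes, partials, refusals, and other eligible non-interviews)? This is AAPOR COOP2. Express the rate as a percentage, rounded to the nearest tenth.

Num: 289 + 21 = 310
Base: 289 + 21 + 60 + 14 = 384
COOP2 = 310 / 384 = 0.8073

80.7%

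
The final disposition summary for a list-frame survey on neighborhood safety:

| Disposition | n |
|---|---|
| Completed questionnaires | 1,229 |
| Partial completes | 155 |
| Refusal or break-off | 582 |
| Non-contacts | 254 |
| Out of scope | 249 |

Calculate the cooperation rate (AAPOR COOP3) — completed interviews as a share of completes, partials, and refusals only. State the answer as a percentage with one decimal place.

62.5%

Numerator: 1229
Denominator: 1229 + 155 + 582 = 1966
COOP3 = 1229 / 1966 = 0.6251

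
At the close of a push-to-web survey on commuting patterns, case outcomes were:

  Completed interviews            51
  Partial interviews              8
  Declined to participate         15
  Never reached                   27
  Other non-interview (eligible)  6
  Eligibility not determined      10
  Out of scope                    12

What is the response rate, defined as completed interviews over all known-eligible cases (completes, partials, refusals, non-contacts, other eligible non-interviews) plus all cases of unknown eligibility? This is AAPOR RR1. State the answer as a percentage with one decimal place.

Num = 51
Denominator = 51 + 8 + 15 + 27 + 6 + 10 = 117
RR1 = 51 / 117 = 0.4359

43.6%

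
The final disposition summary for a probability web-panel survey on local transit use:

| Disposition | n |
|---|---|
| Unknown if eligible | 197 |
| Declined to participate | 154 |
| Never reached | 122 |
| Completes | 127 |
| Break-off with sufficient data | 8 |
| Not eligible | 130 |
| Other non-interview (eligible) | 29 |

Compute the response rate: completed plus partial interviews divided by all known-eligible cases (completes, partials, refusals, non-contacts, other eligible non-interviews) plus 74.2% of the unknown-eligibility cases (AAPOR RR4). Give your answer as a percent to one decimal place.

Num = 127 + 8 = 135
Known eligible = 127 + 8 + 154 + 122 + 29 = 440
Eligible share of unknowns = 0.7420 × 197 = 146.17
Denom = 440 + 146.17 = 586.17
RR4 = 135 / 586.17 = 0.2303

23.0%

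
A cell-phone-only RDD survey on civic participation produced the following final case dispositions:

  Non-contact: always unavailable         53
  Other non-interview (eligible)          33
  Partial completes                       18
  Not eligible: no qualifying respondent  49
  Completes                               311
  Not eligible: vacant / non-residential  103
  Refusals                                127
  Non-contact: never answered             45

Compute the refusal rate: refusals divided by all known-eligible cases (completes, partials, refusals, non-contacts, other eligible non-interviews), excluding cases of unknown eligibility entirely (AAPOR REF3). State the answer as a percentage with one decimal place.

No contact after all attempts = 45 + 53 = 98
Screened out, ineligible = 49 + 103 = 152
Top → 127
Base → 311 + 18 + 127 + 98 + 33 = 587
REF3 = 127 / 587 = 0.2164

21.6%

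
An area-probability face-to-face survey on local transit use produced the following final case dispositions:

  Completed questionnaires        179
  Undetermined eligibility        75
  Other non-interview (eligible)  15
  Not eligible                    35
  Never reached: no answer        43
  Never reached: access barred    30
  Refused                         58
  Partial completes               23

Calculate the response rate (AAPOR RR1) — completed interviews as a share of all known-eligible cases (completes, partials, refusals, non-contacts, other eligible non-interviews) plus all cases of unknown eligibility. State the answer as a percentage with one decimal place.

42.3%

Non-contacts = 43 + 30 = 73
Num → 179
Denom → 179 + 23 + 58 + 73 + 15 + 75 = 423
RR1 = 179 / 423 = 0.4232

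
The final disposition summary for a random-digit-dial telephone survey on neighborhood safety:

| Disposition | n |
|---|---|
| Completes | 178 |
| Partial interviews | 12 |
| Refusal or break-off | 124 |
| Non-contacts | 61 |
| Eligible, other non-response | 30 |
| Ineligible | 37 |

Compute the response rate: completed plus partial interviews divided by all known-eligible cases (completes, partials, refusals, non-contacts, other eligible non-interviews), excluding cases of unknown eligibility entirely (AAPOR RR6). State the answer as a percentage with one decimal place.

Num: 178 + 12 = 190
Denom: 178 + 12 + 124 + 61 + 30 = 405
RR6 = 190 / 405 = 0.4691

46.9%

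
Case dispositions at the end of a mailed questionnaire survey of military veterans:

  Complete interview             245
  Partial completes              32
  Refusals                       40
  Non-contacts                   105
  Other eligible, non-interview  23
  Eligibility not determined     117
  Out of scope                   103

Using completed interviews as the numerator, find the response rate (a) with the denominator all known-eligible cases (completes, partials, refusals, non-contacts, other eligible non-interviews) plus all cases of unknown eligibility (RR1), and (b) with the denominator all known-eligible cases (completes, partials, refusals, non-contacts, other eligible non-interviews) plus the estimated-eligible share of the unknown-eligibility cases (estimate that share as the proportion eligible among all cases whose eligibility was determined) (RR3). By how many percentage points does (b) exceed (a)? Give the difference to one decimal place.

Top → 245
Denominator → 245 + 32 + 40 + 105 + 23 + 117 = 562
RR1 = 245 / 562 = 0.4359
Known eligible → 245 + 32 + 40 + 105 + 23 = 445
e = 445 / (445 + 103) = 445 / 548 = 0.8120
Eligible share of unknowns → 0.8120 × 117 = 95.00
Denominator → 445 + 95.00 = 540.00
RR3 = 245 / 540.00 = 0.4537
Difference = 45.37 − 43.59 = 1.78 percentage points

1.8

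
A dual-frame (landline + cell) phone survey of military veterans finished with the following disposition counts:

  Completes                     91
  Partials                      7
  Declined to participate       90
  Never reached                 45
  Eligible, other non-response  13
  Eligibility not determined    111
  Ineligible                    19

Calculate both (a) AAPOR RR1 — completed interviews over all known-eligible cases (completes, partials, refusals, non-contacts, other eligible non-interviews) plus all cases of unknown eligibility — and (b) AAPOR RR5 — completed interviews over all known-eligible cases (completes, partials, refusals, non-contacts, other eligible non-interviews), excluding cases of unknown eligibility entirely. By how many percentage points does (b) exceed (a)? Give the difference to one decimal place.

11.5

Numerator: 91
Denom: 91 + 7 + 90 + 45 + 13 + 111 = 357
RR1 = 91 / 357 = 0.2549
Denom: 91 + 7 + 90 + 45 + 13 = 246
RR5 = 91 / 246 = 0.3699
Difference = 36.99 − 25.49 = 11.50 percentage points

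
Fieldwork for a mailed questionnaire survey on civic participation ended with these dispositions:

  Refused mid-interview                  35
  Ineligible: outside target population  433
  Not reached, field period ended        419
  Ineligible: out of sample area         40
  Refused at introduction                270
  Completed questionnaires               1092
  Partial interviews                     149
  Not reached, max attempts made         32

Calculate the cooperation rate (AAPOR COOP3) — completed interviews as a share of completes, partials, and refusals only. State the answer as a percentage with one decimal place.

70.6%

Refusal or break-off = 270 + 35 = 305
Non-contacts = 419 + 32 = 451
Out of scope = 433 + 40 = 473
Num → 1092
Base → 1092 + 149 + 305 = 1546
COOP3 = 1092 / 1546 = 0.7063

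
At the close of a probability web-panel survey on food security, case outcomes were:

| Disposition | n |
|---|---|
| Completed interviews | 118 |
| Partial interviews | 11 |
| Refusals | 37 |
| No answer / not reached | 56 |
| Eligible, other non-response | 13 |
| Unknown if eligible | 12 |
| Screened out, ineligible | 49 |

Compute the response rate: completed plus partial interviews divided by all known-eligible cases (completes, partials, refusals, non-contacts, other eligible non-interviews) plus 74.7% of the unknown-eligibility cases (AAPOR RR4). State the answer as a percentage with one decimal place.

52.9%

Num → 118 + 11 = 129
Eligible (known) → 118 + 11 + 37 + 56 + 13 = 235
Estimated eligible among unknowns → 0.7470 × 12 = 8.96
Base → 235 + 8.96 = 243.96
RR4 = 129 / 243.96 = 0.5288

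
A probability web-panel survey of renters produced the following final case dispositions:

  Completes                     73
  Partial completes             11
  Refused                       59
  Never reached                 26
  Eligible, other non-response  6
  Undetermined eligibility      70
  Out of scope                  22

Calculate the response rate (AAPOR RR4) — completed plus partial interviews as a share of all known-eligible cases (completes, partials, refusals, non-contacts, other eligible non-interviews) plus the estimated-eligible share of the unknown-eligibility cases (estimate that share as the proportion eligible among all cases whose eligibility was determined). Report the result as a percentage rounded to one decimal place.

35.4%

Num: 73 + 11 = 84
Eligible (known): 73 + 11 + 59 + 26 + 6 = 175
e = 175 / (175 + 22) = 175 / 197 = 0.8883
Estimated eligible among unknowns: 0.8883 × 70 = 62.18
Denom: 175 + 62.18 = 237.18
RR4 = 84 / 237.18 = 0.3542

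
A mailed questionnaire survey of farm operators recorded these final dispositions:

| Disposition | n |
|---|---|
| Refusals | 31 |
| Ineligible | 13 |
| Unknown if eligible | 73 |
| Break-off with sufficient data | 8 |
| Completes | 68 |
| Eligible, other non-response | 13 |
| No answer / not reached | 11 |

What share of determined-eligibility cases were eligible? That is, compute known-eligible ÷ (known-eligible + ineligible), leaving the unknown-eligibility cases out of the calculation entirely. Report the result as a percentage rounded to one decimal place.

91.0%

Eligible (known): 68 + 8 + 31 + 11 + 13 = 131
e = 131 / (131 + 13) = 131 / 144 = 0.9097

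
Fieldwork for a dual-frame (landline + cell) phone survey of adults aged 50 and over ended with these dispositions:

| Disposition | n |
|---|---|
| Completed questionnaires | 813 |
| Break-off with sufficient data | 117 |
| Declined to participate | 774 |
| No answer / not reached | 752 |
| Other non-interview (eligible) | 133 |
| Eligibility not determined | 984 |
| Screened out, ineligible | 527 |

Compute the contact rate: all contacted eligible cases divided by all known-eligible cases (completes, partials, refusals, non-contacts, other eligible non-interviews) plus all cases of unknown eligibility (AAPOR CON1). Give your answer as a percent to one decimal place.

51.4%

Top → 813 + 117 + 774 + 133 = 1837
Denominator → 813 + 117 + 774 + 752 + 133 + 984 = 3573
CON1 = 1837 / 3573 = 0.5141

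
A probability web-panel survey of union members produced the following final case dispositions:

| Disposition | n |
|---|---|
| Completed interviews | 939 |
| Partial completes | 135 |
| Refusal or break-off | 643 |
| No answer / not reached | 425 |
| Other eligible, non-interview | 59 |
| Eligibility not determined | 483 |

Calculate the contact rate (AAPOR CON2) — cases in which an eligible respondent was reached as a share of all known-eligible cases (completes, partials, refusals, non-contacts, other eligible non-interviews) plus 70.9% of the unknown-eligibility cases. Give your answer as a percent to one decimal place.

Top = 939 + 135 + 643 + 59 = 1776
Eligible (known) = 939 + 135 + 643 + 425 + 59 = 2201
Eligible share of unknowns = 0.7090 × 483 = 342.45
Denom = 2201 + 342.45 = 2543.45
CON2 = 1776 / 2543.45 = 0.6983

69.8%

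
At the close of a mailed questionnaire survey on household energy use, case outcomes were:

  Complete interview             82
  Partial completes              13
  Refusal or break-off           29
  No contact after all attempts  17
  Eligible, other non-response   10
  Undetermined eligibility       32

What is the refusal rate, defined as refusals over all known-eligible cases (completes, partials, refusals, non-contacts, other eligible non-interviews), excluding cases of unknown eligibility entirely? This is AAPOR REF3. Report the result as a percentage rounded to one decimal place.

19.2%

Num: 29
Denom: 82 + 13 + 29 + 17 + 10 = 151
REF3 = 29 / 151 = 0.1921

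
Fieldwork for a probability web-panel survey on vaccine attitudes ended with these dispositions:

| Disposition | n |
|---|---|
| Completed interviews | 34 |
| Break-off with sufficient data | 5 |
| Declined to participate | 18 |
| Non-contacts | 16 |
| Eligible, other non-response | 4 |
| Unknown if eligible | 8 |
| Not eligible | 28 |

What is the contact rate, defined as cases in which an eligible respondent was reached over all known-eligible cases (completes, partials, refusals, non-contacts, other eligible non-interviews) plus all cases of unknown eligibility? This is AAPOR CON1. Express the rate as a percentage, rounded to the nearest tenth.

71.8%

Numerator → 34 + 5 + 18 + 4 = 61
Denom → 34 + 5 + 18 + 16 + 4 + 8 = 85
CON1 = 61 / 85 = 0.7176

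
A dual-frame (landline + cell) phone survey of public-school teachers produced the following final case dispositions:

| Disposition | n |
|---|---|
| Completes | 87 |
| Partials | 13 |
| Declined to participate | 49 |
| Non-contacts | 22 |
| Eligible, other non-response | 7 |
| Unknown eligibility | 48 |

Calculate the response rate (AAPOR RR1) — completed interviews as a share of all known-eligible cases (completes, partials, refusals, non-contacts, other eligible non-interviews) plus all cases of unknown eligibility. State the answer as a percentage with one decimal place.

Num = 87
Base = 87 + 13 + 49 + 22 + 7 + 48 = 226
RR1 = 87 / 226 = 0.3850

38.5%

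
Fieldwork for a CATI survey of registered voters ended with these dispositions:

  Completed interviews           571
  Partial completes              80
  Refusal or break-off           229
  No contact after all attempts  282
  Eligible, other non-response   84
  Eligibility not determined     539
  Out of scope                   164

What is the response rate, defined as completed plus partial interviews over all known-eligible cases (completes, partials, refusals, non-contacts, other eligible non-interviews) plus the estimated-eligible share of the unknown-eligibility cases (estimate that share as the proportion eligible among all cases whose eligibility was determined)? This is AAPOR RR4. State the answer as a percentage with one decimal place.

Num: 571 + 80 = 651
Known eligible: 571 + 80 + 229 + 282 + 84 = 1246
e = 1246 / (1246 + 164) = 1246 / 1410 = 0.8837
Estimated eligible among unknowns: 0.8837 × 539 = 476.31
Base: 1246 + 476.31 = 1722.31
RR4 = 651 / 1722.31 = 0.3780

37.8%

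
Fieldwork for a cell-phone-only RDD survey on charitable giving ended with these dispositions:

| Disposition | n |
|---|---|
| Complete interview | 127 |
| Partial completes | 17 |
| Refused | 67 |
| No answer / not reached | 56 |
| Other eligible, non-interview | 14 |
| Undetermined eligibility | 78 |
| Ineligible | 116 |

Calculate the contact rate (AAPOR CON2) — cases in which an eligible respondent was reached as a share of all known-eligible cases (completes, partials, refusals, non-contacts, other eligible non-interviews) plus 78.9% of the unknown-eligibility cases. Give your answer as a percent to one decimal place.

Num = 127 + 17 + 67 + 14 = 225
Eligible (known) = 127 + 17 + 67 + 56 + 14 = 281
Estimated eligible among unknowns = 0.7890 × 78 = 61.54
Denominator = 281 + 61.54 = 342.54
CON2 = 225 / 342.54 = 0.6569

65.7%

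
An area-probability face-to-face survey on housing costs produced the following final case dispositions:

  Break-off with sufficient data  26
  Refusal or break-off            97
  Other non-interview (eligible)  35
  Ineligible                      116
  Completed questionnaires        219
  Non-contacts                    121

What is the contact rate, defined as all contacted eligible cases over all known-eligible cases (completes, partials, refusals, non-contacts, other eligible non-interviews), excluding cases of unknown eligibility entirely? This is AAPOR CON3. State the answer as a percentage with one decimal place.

75.7%

Top = 219 + 26 + 97 + 35 = 377
Denominator = 219 + 26 + 97 + 121 + 35 = 498
CON3 = 377 / 498 = 0.7570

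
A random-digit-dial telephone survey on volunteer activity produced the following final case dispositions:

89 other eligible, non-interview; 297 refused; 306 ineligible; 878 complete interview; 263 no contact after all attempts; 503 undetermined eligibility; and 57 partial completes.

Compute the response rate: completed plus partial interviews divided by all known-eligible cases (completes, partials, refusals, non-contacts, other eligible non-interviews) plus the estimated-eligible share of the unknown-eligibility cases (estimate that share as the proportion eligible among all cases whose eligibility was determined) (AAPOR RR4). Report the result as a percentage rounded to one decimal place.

Num: 878 + 57 = 935
Known eligible: 878 + 57 + 297 + 263 + 89 = 1584
e = 1584 / (1584 + 306) = 1584 / 1890 = 0.8381
Eligible share of unknowns: 0.8381 × 503 = 421.56
Denom: 1584 + 421.56 = 2005.56
RR4 = 935 / 2005.56 = 0.4662

46.6%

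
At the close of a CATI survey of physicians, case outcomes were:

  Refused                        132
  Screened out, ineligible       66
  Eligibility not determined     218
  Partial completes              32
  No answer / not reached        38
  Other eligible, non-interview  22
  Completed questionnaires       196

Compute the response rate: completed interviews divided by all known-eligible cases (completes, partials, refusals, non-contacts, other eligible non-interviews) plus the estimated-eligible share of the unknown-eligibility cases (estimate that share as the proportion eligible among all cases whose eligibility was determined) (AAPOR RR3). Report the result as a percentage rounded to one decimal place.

Num → 196
Eligible (known) → 196 + 32 + 132 + 38 + 22 = 420
e = 420 / (420 + 66) = 420 / 486 = 0.8642
e × U → 0.8642 × 218 = 188.40
Base → 420 + 188.40 = 608.40
RR3 = 196 / 608.40 = 0.3222

32.2%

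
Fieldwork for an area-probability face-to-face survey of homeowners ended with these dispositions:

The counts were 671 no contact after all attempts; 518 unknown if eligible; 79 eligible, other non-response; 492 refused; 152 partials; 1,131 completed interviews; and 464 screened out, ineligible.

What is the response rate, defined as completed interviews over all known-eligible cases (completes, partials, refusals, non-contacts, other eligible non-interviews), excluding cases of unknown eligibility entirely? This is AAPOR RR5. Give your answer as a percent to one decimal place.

Top: 1131
Base: 1131 + 152 + 492 + 671 + 79 = 2525
RR5 = 1131 / 2525 = 0.4479

44.8%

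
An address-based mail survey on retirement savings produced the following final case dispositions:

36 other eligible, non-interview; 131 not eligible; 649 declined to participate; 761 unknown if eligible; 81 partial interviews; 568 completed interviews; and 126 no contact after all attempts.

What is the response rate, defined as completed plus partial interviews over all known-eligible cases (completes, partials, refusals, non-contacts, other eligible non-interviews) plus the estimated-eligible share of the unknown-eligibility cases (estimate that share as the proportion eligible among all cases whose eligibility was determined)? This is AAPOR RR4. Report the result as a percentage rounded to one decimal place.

30.1%

Num = 568 + 81 = 649
Determined eligible = 568 + 81 + 649 + 126 + 36 = 1460
e = 1460 / (1460 + 131) = 1460 / 1591 = 0.9177
Estimated eligible among unknowns = 0.9177 × 761 = 698.37
Denominator = 1460 + 698.37 = 2158.37
RR4 = 649 / 2158.37 = 0.3007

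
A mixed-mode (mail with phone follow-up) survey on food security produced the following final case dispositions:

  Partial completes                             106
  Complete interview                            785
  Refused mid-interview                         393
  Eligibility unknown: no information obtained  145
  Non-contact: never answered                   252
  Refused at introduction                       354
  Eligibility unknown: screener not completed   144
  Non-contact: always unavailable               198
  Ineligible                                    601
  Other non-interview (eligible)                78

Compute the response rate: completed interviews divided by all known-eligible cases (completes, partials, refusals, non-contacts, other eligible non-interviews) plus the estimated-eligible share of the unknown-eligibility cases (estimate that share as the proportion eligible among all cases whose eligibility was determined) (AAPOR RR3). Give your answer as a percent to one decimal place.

Refusal or break-off = 354 + 393 = 747
No contact after all attempts = 252 + 198 = 450
Unknown eligibility = 144 + 145 = 289
Top: 785
Determined eligible: 785 + 106 + 747 + 450 + 78 = 2166
e = 2166 / (2166 + 601) = 2166 / 2767 = 0.7828
Eligible share of unknowns: 0.7828 × 289 = 226.23
Base: 2166 + 226.23 = 2392.23
RR3 = 785 / 2392.23 = 0.3281

32.8%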